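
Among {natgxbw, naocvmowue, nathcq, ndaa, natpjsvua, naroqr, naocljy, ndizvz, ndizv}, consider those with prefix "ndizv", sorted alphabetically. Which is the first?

Words with prefix "ndizv", in lexicographic order: "ndizv", "ndizvz"
The 1st is ndizv.

ndizv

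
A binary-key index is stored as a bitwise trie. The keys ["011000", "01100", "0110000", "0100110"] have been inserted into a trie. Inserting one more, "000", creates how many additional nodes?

2

Walking "000" from the root, the first 1 characters ("0") follow existing edges; "0" is the first miss.
New nodes needed: |"000"| − 1 = 3 − 1 = 2.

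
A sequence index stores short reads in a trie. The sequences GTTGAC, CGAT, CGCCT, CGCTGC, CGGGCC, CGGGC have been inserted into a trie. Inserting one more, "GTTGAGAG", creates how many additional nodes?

3

The longest prefix of "GTTGAGAG" already in the trie is "GTTGA" (length 5).
New nodes needed: |"GTTGAGAG"| − 5 = 8 − 5 = 3.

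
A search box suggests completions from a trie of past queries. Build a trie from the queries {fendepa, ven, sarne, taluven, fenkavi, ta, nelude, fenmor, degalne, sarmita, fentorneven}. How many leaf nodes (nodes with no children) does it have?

A leaf is a node with no children — equivalently, the end of a word that is not a proper prefix of any other stored word.
Those words: "degalne", "fendepa", "fenkavi", "fenmor", "fentorneven", "nelude", "sarmita", "sarne", "taluven", "ven"
Leaf count: 10

10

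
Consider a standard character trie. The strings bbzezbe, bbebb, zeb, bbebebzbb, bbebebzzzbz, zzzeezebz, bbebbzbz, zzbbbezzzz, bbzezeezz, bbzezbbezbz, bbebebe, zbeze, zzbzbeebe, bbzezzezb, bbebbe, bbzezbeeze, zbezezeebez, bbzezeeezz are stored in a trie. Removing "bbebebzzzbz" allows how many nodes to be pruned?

4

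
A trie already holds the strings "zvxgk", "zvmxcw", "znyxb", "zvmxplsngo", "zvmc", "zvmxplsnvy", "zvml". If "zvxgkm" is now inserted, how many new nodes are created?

The longest prefix of "zvxgkm" already in the trie is "zvxgk" (length 5).
Each of the 1 remaining characters creates one node.

1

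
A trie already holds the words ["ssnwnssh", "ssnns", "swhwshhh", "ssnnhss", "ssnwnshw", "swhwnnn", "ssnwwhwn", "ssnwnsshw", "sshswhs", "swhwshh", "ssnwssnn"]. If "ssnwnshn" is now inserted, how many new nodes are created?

1

The longest prefix of "ssnwnshn" already in the trie is "ssnwnsh" (length 7).
New nodes needed: |"ssnwnshn"| − 7 = 8 − 7 = 1.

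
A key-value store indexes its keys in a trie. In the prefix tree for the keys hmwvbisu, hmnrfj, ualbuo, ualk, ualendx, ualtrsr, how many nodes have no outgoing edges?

6

Leaves are exactly the stored words that no other stored word extends.
Those words: "hmnrfj", "hmwvbisu", "ualbuo", "ualendx", "ualk", "ualtrsr"
Leaf count: 6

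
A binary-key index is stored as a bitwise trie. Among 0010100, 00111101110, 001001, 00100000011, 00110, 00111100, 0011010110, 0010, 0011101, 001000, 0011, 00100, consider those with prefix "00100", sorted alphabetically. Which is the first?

00100

DFS of the "00100" subtree visits, in order: "00100", "001000", "00100000011", "001001"
Position 1: 00100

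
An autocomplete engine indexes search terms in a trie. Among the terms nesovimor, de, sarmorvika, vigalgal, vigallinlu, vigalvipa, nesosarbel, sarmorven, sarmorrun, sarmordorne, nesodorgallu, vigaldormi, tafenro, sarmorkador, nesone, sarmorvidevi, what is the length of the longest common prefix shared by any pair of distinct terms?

8

Look for the deepest trie node that still has at least two words in its subtree.
"sarmorvidevi" and "sarmorvika" agree on "sarmorvi" (8 characters) before diverging; nothing deeper is shared.
Longest shared-prefix length: 8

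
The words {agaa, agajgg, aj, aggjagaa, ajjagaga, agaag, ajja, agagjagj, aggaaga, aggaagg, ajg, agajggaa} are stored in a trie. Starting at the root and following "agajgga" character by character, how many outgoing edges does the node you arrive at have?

Walk "agajgga" from the root, arriving at one node.
Distinct next characters after "agajgga": a.
That node has 1 child edge.

1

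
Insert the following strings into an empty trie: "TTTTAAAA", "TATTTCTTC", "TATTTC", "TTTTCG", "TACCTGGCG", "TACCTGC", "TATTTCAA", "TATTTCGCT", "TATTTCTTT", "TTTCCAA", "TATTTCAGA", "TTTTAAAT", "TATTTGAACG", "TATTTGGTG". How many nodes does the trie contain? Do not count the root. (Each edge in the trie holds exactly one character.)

47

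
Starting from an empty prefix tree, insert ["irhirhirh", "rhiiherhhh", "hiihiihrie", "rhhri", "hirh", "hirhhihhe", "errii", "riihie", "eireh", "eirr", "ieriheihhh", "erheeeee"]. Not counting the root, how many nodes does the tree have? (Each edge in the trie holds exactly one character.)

For each word, the new-node count is its length minus the longest prefix already in the trie:
  "irhirhirh" → 9 new (i, r, h, i, r, h, i, r, h)
  "rhiiherhhh" → 10 new (r, h, i, i, h, e, r, h, h, h)
  "hiihiihrie" → 10 new (h, i, i, h, i, i, h, r, i, e)
  "rhhri" → prefix "rh" already present; 3 new (h, r, i)
  "hirh" → prefix "hi" already present; 2 new (r, h)
  "hirhhihhe" → prefix "hirh" already present; 5 new (h, i, h, h, e)
  "errii" → 5 new (e, r, r, i, i)
  "riihie" → prefix "r" already present; 5 new (i, i, h, i, e)
  "eireh" → prefix "e" already present; 4 new (i, r, e, h)
  "eirr" → prefix "eir" already present; 1 new (r)
  "ieriheihhh" → prefix "i" already present; 9 new (e, r, i, h, e, i, h, h, h)
  "erheeeee" → prefix "er" already present; 6 new (h, e, e, e, e, e)
Total nodes = 9 + 10 + 10 + 3 + 2 + 5 + 5 + 5 + 4 + 1 + 9 + 6 = 69

69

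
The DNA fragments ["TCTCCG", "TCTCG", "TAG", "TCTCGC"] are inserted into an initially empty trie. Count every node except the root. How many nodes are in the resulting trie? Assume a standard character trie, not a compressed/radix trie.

Count nodes per top-level branch (shared prefixes stored once):
  'T'-branch (TAG, TCTCCG, TCTCG, TCTCGC): 10 nodes
Sum: 10

10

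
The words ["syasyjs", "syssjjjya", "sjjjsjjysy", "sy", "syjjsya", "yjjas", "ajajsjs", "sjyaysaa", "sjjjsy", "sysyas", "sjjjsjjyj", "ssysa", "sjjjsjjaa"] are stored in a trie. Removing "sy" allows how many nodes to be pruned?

Walk "sy" from the leaf back toward the root, removing each node that no remaining word uses.
Every node on "sy" is still needed (e.g. by "syasyjs"), so nothing is freed.
Nodes removed: 0

0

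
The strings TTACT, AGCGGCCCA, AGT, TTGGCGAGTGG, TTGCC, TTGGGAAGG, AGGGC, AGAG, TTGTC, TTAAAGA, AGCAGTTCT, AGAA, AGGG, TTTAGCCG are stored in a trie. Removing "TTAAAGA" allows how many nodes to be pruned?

4

A node on "TTAAAGA"'s path can go only if nothing else ends at it or branches off below it.
The suffix "AAGA" (4 nodes) is used only by "TTAAAGA"; the node for "TTA" still has the child "C", so pruning stops there.
Nodes removed: 4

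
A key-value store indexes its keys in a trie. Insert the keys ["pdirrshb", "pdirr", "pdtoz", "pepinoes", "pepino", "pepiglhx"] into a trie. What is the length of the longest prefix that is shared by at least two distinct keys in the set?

6

Equivalently: take the maximum, over all pairs, of their longest common prefix length.
e.g. "pepino" and "pepinoes" share the prefix "pepino" of length 6; no pair shares a longer one.
Longest shared-prefix length: 6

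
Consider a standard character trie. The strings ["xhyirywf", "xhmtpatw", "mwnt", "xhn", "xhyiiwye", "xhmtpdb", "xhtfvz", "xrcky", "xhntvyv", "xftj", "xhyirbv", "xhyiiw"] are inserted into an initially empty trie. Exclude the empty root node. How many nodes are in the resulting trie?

42

For each word, the new-node count is its length minus the longest prefix already in the trie:
  "xhyirywf" → 8 new (x, h, y, i, r, y, w, f)
  "xhmtpatw" → prefix "xh" already present; 6 new (m, t, p, a, t, w)
  "mwnt" → 4 new (m, w, n, t)
  "xhn" → prefix "xh" already present; 1 new (n)
  "xhyiiwye" → prefix "xhyi" already present; 4 new (i, w, y, e)
  "xhmtpdb" → prefix "xhmtp" already present; 2 new (d, b)
  "xhtfvz" → prefix "xh" already present; 4 new (t, f, v, z)
  "xrcky" → prefix "x" already present; 4 new (r, c, k, y)
  "xhntvyv" → prefix "xhn" already present; 4 new (t, v, y, v)
  "xftj" → prefix "x" already present; 3 new (f, t, j)
  "xhyirbv" → prefix "xhyir" already present; 2 new (b, v)
  "xhyiiw" → prefix "xhyiiw" already present; 0 new (none)
Total nodes = 8 + 6 + 4 + 1 + 4 + 2 + 4 + 4 + 4 + 3 + 2 + 0 = 42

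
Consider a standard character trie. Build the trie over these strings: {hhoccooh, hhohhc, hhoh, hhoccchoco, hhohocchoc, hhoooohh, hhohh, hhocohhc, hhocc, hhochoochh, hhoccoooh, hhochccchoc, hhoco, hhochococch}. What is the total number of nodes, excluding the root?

50

Count nodes per top-level branch (shared prefixes stored once):
  'h'-branch (hhocc, hhoccchoco, hhoccooh, hhoccoooh, hhochccchoc, hhochococch, hhochoochh, hhoco, hhocohhc, hhoh, hhohh, hhohhc, hhohocchoc, hhoooohh): 50 nodes
Sum: 50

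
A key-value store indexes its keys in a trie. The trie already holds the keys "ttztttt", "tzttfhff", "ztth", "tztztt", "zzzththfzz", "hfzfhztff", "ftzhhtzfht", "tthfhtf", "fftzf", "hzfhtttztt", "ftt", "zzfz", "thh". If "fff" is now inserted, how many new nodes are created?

"ff" is already a path in the trie; the remaining "f" must be added.
Each of the 1 remaining characters creates one node.

1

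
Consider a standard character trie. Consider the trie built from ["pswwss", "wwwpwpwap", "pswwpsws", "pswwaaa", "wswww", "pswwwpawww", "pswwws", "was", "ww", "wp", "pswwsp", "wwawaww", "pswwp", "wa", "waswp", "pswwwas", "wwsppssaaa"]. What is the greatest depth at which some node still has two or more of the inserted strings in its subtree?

Equivalently: take the maximum, over all pairs, of their longest common prefix length.
"pswwp" and "pswwpsws" agree on "pswwp" (5 characters) before diverging; nothing deeper is shared.
Longest shared-prefix length: 5

5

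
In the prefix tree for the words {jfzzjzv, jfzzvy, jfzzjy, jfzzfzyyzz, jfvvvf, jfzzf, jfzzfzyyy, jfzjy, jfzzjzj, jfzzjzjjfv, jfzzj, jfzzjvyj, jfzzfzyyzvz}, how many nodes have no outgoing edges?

10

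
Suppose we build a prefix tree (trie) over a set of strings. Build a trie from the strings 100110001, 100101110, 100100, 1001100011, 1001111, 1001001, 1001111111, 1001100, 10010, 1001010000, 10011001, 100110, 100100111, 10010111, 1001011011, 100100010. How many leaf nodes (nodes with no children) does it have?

A leaf is a node with no children — equivalently, the end of a word that is not a proper prefix of any other stored word.
Those words: "100100010", "100100111", "1001010000", "1001011011", "100101110", "1001100011", "10011001", "1001111111"
Leaf count: 8

8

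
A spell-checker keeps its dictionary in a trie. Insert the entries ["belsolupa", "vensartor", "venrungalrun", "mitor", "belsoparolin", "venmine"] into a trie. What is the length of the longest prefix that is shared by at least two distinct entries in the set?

5

The deepest shared node is where two words last agree before diverging.
"belsolupa" and "belsoparolin" agree on "belso" (5 characters) before diverging; nothing deeper is shared.
Longest shared-prefix length: 5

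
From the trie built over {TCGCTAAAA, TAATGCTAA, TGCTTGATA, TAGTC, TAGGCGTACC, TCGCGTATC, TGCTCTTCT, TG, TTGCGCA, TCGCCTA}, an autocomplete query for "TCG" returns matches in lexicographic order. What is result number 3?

Filter for "TCG…" and sort: "TCGCCTA", "TCGCGTATC", "TCGCTAAAA"
Position 3: TCGCTAAAA

TCGCTAAAA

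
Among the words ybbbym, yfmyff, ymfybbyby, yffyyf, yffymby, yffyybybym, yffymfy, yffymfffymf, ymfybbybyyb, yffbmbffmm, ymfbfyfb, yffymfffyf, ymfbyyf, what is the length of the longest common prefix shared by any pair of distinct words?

Look for the deepest trie node that still has at least two words in its subtree.
e.g. "yffymfffyf" and "yffymfffymf" share the prefix "yffymfffy" of length 9; no pair shares a longer one.
Longest shared-prefix length: 9

9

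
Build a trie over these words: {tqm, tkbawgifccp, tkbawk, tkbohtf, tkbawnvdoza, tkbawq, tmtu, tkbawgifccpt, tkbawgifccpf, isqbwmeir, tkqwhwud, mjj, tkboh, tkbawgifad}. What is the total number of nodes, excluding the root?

Count nodes per top-level branch (shared prefixes stored once):
  'i'-branch (isqbwmeir): 9 nodes
  'm'-branch (mjj): 3 nodes
  't'-branch (tkbawgifad, tkbawgifccp, tkbawgifccpf, tkbawgifccpt, tkbawk, tkbawnvdoza, tkbawq, tkboh, tkbohtf, tkqwhwud, tmtu, tqm): 38 nodes
Sum: 50

50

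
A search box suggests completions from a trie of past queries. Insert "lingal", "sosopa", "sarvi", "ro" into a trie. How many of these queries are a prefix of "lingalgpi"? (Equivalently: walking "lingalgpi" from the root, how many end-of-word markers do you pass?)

Traverse "lingalgpi" character by character; count nodes along the way that are marked as word ends.
Prefixes of the query that are stored words: "lingal"
Count: 1

1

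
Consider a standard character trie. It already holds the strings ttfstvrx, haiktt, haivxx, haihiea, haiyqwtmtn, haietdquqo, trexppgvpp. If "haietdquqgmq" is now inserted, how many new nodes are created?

3

The longest prefix of "haietdquqgmq" already in the trie is "haietdquq" (length 9).
Each of the 3 remaining characters creates one node.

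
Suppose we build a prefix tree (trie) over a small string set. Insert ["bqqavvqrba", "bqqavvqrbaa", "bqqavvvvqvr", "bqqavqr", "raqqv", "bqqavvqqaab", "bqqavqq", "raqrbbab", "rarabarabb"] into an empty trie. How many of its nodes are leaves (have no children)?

8

Leaves are exactly the stored words that no other stored word extends.
Those words: "bqqavqq", "bqqavqr", "bqqavvqqaab", "bqqavvqrbaa", "bqqavvvvqvr", "raqqv", "raqrbbab", "rarabarabb"
Leaf count: 8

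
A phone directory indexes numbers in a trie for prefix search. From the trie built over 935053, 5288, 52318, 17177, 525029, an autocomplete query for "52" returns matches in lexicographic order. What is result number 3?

DFS of the "52" subtree visits, in order: "52318", "525029", "5288"
Position 3: 5288

5288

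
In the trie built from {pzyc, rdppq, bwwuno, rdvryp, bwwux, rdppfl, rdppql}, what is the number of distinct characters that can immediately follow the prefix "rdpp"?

2

The children of the "rdpp" node are the distinct next characters among strings starting with "rdpp".
Distinct next characters after "rdpp": f, q.
That node has 2 child edges.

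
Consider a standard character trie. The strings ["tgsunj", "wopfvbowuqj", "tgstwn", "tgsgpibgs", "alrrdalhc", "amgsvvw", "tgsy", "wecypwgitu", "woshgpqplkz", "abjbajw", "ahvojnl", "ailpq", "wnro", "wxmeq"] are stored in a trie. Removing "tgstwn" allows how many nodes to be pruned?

Walk "tgstwn" from the leaf back toward the root, removing each node that no remaining word uses.
The suffix "twn" (3 nodes) is used only by "tgstwn"; the node for "tgs" still has the child "u", so pruning stops there.
Nodes removed: 3

3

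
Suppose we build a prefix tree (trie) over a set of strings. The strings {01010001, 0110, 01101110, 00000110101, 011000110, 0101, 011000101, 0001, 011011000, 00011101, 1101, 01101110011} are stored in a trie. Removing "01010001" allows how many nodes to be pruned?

4

A node on "01010001"'s path can go only if nothing else ends at it or branches off below it.
The suffix "0001" (4 nodes) is used only by "01010001"; "0101" is itself a stored word, so pruning stops there.
Nodes removed: 4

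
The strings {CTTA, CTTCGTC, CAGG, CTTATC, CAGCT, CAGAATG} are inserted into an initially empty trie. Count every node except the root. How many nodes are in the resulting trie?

19

For each word, the new-node count is its length minus the longest prefix already in the trie:
  "CTTA" → 4 new (C, T, T, A)
  "CTTCGTC" → prefix "CTT" already present; 4 new (C, G, T, C)
  "CAGG" → prefix "C" already present; 3 new (A, G, G)
  "CTTATC" → prefix "CTTA" already present; 2 new (T, C)
  "CAGCT" → prefix "CAG" already present; 2 new (C, T)
  "CAGAATG" → prefix "CAG" already present; 4 new (A, A, T, G)
Total nodes = 4 + 4 + 3 + 2 + 2 + 4 = 19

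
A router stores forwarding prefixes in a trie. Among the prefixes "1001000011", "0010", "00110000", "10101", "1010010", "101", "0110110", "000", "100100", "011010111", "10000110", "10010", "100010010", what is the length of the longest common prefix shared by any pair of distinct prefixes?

Equivalently: take the maximum, over all pairs, of their longest common prefix length.
"100100" and "1001000011" agree on "100100" (6 characters) before diverging; nothing deeper is shared.
Longest shared-prefix length: 6

6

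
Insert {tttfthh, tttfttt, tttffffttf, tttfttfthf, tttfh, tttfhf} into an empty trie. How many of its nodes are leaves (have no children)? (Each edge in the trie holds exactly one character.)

5

A leaf is a node with no children — equivalently, the end of a word that is not a proper prefix of any other stored word.
Those words: "tttffffttf", "tttfhf", "tttfthh", "tttfttfthf", "tttfttt"
Leaf count: 5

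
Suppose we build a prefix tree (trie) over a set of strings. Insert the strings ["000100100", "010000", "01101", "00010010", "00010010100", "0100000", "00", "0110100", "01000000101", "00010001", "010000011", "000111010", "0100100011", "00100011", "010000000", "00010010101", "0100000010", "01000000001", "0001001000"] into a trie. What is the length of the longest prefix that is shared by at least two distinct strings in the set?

Equivalently: take the maximum, over all pairs, of their longest common prefix length.
e.g. "00010010100" and "00010010101" share the prefix "0001001010" of length 10; no pair shares a longer one.
Longest shared-prefix length: 10

10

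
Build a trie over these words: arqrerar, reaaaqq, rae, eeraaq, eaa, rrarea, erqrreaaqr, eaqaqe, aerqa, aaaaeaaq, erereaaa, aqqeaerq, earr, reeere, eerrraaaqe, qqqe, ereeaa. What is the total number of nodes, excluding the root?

87

Trace insertions, counting only characters that open a new branch:
  "arqrerar" → 8 new (a, r, q, r, e, r, a, r)
  "reaaaqq" → 7 new (r, e, a, a, a, q, q)
  "rae" → prefix "r" already present; 2 new (a, e)
  "eeraaq" → 6 new (e, e, r, a, a, q)
  "eaa" → prefix "e" already present; 2 new (a, a)
  "rrarea" → prefix "r" already present; 5 new (r, a, r, e, a)
  "erqrreaaqr" → prefix "e" already present; 9 new (r, q, r, r, e, a, a, q, r)
  "eaqaqe" → prefix "ea" already present; 4 new (q, a, q, e)
  "aerqa" → prefix "a" already present; 4 new (e, r, q, a)
  "aaaaeaaq" → prefix "a" already present; 7 new (a, a, a, e, a, a, q)
  "erereaaa" → prefix "er" already present; 6 new (e, r, e, a, a, a)
  "aqqeaerq" → prefix "a" already present; 7 new (q, q, e, a, e, r, q)
  "earr" → prefix "ea" already present; 2 new (r, r)
  "reeere" → prefix "re" already present; 4 new (e, e, r, e)
  "eerrraaaqe" → prefix "eer" already present; 7 new (r, r, a, a, a, q, e)
  "qqqe" → 4 new (q, q, q, e)
  "ereeaa" → prefix "ere" already present; 3 new (e, a, a)
Total nodes = 8 + 7 + 2 + 6 + 2 + 5 + 9 + 4 + 4 + 7 + 6 + 7 + 2 + 4 + 7 + 4 + 3 = 87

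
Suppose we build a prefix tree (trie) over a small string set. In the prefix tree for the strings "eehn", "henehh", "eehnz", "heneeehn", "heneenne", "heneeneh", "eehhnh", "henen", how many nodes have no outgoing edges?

7

Leaves are exactly the stored words that no other stored word extends.
Those words: "eehhnh", "eehnz", "heneeehn", "heneeneh", "heneenne", "henehh", "henen"
Leaf count: 7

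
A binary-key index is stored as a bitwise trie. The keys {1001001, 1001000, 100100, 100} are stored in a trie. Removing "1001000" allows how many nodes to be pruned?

1

A node on "1001000"'s path can go only if nothing else ends at it or branches off below it.
The suffix "0" (1 node) is used only by "1001000"; the node for "100100" still has the child "1", so pruning stops there.
Nodes removed: 1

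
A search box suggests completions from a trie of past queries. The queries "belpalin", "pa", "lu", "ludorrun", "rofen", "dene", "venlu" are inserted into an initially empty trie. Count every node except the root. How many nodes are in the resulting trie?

32

Trie structure (* marks end of a word):
(root)
├─ b
│  └─ e
│     └─ l
│        └─ p
│           └─ a
│              └─ l
│                 └─ i
│                    └─ n *
├─ d
│  └─ e
│     └─ n
│        └─ e *
├─ l
│  └─ u *
│     └─ d
│        └─ o
│           └─ r
│              └─ r
│                 └─ u
│                    └─ n *
├─ p
│  └─ a *
├─ r
│  └─ o
│     └─ f
│        └─ e
│           └─ n *
└─ v
   └─ e
      └─ n
         └─ l
            └─ u *
Counting every labelled node above: 32.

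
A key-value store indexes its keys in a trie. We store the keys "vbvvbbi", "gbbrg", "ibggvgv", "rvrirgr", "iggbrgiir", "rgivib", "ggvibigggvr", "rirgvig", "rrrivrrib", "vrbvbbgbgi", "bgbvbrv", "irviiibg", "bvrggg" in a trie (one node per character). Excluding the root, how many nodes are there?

91

For each word, the new-node count is its length minus the longest prefix already in the trie:
  "vbvvbbi" → 7 new (v, b, v, v, b, b, i)
  "gbbrg" → 5 new (g, b, b, r, g)
  "ibggvgv" → 7 new (i, b, g, g, v, g, v)
  "rvrirgr" → 7 new (r, v, r, i, r, g, r)
  "iggbrgiir" → prefix "i" already present; 8 new (g, g, b, r, g, i, i, r)
  "rgivib" → prefix "r" already present; 5 new (g, i, v, i, b)
  "ggvibigggvr" → prefix "g" already present; 10 new (g, v, i, b, i, g, g, g, v, r)
  "rirgvig" → prefix "r" already present; 6 new (i, r, g, v, i, g)
  "rrrivrrib" → prefix "r" already present; 8 new (r, r, i, v, r, r, i, b)
  "vrbvbbgbgi" → prefix "v" already present; 9 new (r, b, v, b, b, g, b, g, i)
  "bgbvbrv" → 7 new (b, g, b, v, b, r, v)
  "irviiibg" → prefix "i" already present; 7 new (r, v, i, i, i, b, g)
  "bvrggg" → prefix "b" already present; 5 new (v, r, g, g, g)
Total nodes = 7 + 5 + 7 + 7 + 8 + 5 + 10 + 6 + 8 + 9 + 7 + 7 + 5 = 91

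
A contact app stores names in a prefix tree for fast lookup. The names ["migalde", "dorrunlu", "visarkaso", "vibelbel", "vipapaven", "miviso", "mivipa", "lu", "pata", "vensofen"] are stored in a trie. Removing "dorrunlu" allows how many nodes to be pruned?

A node on "dorrunlu"'s path can go only if nothing else ends at it or branches off below it.
No other word shares any prefix with "dorrunlu", so all 8 of its nodes go.
Nodes removed: 8

8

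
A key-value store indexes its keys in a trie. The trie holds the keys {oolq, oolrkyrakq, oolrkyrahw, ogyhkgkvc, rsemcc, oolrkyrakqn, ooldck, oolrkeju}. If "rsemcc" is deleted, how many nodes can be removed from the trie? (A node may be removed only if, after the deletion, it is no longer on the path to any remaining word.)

A node on "rsemcc"'s path can go only if nothing else ends at it or branches off below it.
No other word shares any prefix with "rsemcc", so all 6 of its nodes go.
Nodes removed: 6

6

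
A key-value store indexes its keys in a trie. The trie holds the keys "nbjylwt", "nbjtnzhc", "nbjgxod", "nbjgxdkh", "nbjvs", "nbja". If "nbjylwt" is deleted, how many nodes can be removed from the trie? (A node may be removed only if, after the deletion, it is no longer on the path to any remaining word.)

4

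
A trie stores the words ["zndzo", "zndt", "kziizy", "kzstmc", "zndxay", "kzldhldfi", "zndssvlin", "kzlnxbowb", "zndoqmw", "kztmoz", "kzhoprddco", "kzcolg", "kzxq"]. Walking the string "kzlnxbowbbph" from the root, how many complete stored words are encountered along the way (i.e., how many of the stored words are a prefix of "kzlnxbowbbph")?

Walk "kzlnxbowbbph" from the root; an end-of-word marker is hit whenever a stored word is a prefix of "kzlnxbowbbph".
Prefixes of the query that are stored words: "kzlnxbowb"
Count: 1

1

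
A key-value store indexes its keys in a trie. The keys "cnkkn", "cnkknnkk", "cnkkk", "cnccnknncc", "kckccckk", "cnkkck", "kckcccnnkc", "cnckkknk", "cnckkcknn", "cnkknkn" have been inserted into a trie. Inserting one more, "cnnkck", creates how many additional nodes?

The longest prefix of "cnnkck" already in the trie is "cn" (length 2).
New nodes needed: |"cnnkck"| − 2 = 6 − 2 = 4.

4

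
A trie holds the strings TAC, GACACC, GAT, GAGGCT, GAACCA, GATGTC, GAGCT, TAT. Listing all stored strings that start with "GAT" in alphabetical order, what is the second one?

GATGTC

Filter for "GAT…" and sort: "GAT", "GATGTC"
Position 2: GATGTC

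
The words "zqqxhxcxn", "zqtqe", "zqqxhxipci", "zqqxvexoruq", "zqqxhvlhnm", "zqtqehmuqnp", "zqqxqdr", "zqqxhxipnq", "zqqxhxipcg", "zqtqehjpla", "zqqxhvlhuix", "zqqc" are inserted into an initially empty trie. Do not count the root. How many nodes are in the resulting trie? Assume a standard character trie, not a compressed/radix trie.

For each word, the new-node count is its length minus the longest prefix already in the trie:
  "zqqxhxcxn" → 9 new (z, q, q, x, h, x, c, x, n)
  "zqtqe" → prefix "zq" already present; 3 new (t, q, e)
  "zqqxhxipci" → prefix "zqqxhx" already present; 4 new (i, p, c, i)
  "zqqxvexoruq" → prefix "zqqx" already present; 7 new (v, e, x, o, r, u, q)
  "zqqxhvlhnm" → prefix "zqqxh" already present; 5 new (v, l, h, n, m)
  "zqtqehmuqnp" → prefix "zqtqe" already present; 6 new (h, m, u, q, n, p)
  "zqqxqdr" → prefix "zqqx" already present; 3 new (q, d, r)
  "zqqxhxipnq" → prefix "zqqxhxip" already present; 2 new (n, q)
  "zqqxhxipcg" → prefix "zqqxhxipc" already present; 1 new (g)
  "zqtqehjpla" → prefix "zqtqeh" already present; 4 new (j, p, l, a)
  "zqqxhvlhuix" → prefix "zqqxhvlh" already present; 3 new (u, i, x)
  "zqqc" → prefix "zqq" already present; 1 new (c)
Total nodes = 9 + 3 + 4 + 7 + 5 + 6 + 3 + 2 + 1 + 4 + 3 + 1 = 48

48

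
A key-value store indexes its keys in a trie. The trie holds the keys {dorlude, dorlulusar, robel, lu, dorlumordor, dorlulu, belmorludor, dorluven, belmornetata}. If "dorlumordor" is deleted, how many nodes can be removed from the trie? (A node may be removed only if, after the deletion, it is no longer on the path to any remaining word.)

6

Walk "dorlumordor" from the leaf back toward the root, removing each node that no remaining word uses.
The suffix "mordor" (6 nodes) is used only by "dorlumordor"; the node for "dorlu" still has the child "d", so pruning stops there.
Nodes removed: 6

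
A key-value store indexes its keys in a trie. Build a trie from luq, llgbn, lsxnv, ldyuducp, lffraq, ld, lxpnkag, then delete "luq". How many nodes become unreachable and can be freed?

2

A node on "luq"'s path can go only if nothing else ends at it or branches off below it.
The suffix "uq" (2 nodes) is used only by "luq"; the node for "l" still has the child "l", so pruning stops there.
Nodes removed: 2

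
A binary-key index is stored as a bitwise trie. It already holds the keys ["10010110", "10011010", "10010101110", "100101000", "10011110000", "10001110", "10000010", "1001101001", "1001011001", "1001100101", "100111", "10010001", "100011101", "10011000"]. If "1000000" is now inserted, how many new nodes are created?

1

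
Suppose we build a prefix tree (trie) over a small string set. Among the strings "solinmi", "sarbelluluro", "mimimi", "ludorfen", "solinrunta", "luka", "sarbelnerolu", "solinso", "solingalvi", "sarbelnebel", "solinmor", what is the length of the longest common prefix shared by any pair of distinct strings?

8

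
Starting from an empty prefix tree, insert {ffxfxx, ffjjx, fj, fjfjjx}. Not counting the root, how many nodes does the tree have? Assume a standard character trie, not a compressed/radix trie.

Trie structure (* marks end of a word):
(root)
└─ f
   ├─ f
   │  ├─ j
   │  │  └─ j
   │  │     └─ x *
   │  └─ x
   │     └─ f
   │        └─ x
   │           └─ x *
   └─ j *
      └─ f
         └─ j
            └─ j
               └─ x *
Counting every labelled node above: 14.

14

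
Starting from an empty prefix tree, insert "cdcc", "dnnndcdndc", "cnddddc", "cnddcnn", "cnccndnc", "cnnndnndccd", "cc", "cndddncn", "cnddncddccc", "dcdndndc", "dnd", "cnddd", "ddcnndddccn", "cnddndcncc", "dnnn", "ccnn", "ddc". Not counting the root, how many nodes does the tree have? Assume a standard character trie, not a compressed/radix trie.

74

For each word, the new-node count is its length minus the longest prefix already in the trie:
  "cdcc" → 4 new (c, d, c, c)
  "dnnndcdndc" → 10 new (d, n, n, n, d, c, d, n, d, c)
  "cnddddc" → prefix "c" already present; 6 new (n, d, d, d, d, c)
  "cnddcnn" → prefix "cndd" already present; 3 new (c, n, n)
  "cnccndnc" → prefix "cn" already present; 6 new (c, c, n, d, n, c)
  "cnnndnndccd" → prefix "cn" already present; 9 new (n, n, d, n, n, d, c, c, d)
  "cc" → prefix "c" already present; 1 new (c)
  "cndddncn" → prefix "cnddd" already present; 3 new (n, c, n)
  "cnddncddccc" → prefix "cndd" already present; 7 new (n, c, d, d, c, c, c)
  "dcdndndc" → prefix "d" already present; 7 new (c, d, n, d, n, d, c)
  "dnd" → prefix "dn" already present; 1 new (d)
  "cnddd" → prefix "cnddd" already present; 0 new (none)
  "ddcnndddccn" → prefix "d" already present; 10 new (d, c, n, n, d, d, d, c, c, n)
  "cnddndcncc" → prefix "cnddn" already present; 5 new (d, c, n, c, c)
  "dnnn" → prefix "dnnn" already present; 0 new (none)
  "ccnn" → prefix "cc" already present; 2 new (n, n)
  "ddc" → prefix "ddc" already present; 0 new (none)
Total nodes = 4 + 10 + 6 + 3 + 6 + 9 + 1 + 3 + 7 + 7 + 1 + 0 + 10 + 5 + 0 + 2 + 0 = 74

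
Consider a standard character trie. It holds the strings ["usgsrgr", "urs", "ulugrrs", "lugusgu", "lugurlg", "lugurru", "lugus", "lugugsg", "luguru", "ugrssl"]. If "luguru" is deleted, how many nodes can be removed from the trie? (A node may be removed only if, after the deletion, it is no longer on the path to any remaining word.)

A node on "luguru"'s path can go only if nothing else ends at it or branches off below it.
The suffix "u" (1 node) is used only by "luguru"; the node for "lugur" still has the child "l", so pruning stops there.
Nodes removed: 1

1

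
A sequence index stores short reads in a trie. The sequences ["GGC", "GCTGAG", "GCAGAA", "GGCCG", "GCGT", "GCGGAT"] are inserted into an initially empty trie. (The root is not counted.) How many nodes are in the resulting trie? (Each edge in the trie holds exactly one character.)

19

Insert word by word; a character creates a node only if that edge doesn't already exist:
  "GGC" → 3 new (G, G, C)
  "GCTGAG" → prefix "G" already present; 5 new (C, T, G, A, G)
  "GCAGAA" → prefix "GC" already present; 4 new (A, G, A, A)
  "GGCCG" → prefix "GGC" already present; 2 new (C, G)
  "GCGT" → prefix "GC" already present; 2 new (G, T)
  "GCGGAT" → prefix "GCG" already present; 3 new (G, A, T)
Total nodes = 3 + 5 + 4 + 2 + 2 + 3 = 19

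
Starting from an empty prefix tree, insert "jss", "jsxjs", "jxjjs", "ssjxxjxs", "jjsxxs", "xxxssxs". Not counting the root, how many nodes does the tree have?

For each word, the new-node count is its length minus the longest prefix already in the trie:
  "jss" → 3 new (j, s, s)
  "jsxjs" → prefix "js" already present; 3 new (x, j, s)
  "jxjjs" → prefix "j" already present; 4 new (x, j, j, s)
  "ssjxxjxs" → 8 new (s, s, j, x, x, j, x, s)
  "jjsxxs" → prefix "j" already present; 5 new (j, s, x, x, s)
  "xxxssxs" → 7 new (x, x, x, s, s, x, s)
Total nodes = 3 + 3 + 4 + 8 + 5 + 7 = 30

30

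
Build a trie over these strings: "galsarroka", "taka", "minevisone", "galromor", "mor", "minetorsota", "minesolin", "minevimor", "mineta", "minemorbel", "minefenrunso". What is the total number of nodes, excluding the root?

Insert word by word; a character creates a node only if that edge doesn't already exist:
  "galsarroka" → 10 new (g, a, l, s, a, r, r, o, k, a)
  "taka" → 4 new (t, a, k, a)
  "minevisone" → 10 new (m, i, n, e, v, i, s, o, n, e)
  "galromor" → prefix "gal" already present; 5 new (r, o, m, o, r)
  "mor" → prefix "m" already present; 2 new (o, r)
  "minetorsota" → prefix "mine" already present; 7 new (t, o, r, s, o, t, a)
  "minesolin" → prefix "mine" already present; 5 new (s, o, l, i, n)
  "minevimor" → prefix "minevi" already present; 3 new (m, o, r)
  "mineta" → prefix "minet" already present; 1 new (a)
  "minemorbel" → prefix "mine" already present; 6 new (m, o, r, b, e, l)
  "minefenrunso" → prefix "mine" already present; 8 new (f, e, n, r, u, n, s, o)
Total nodes = 10 + 4 + 10 + 5 + 2 + 7 + 5 + 3 + 1 + 6 + 8 = 61

61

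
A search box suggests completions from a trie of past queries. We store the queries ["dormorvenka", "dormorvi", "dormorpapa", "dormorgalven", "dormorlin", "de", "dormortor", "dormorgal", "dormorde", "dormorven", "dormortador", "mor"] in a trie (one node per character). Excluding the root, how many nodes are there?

38

Count nodes per top-level branch (shared prefixes stored once):
  'd'-branch (de, dormorde, dormorgal, dormorgalven, dormorlin, dormorpapa, dormortador, dormortor, dormorven, dormorvenka, dormorvi): 35 nodes
  'm'-branch (mor): 3 nodes
Sum: 38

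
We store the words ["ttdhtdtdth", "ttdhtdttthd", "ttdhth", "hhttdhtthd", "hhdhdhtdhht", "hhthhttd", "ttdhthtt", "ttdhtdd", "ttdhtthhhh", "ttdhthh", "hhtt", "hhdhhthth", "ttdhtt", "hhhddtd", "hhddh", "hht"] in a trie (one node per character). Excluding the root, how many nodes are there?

Insert word by word; a character creates a node only if that edge doesn't already exist:
  "ttdhtdtdth" → 10 new (t, t, d, h, t, d, t, d, t, h)
  "ttdhtdttthd" → prefix "ttdhtdt" already present; 4 new (t, t, h, d)
  "ttdhth" → prefix "ttdht" already present; 1 new (h)
  "hhttdhtthd" → 10 new (h, h, t, t, d, h, t, t, h, d)
  "hhdhdhtdhht" → prefix "hh" already present; 9 new (d, h, d, h, t, d, h, h, t)
  "hhthhttd" → prefix "hht" already present; 5 new (h, h, t, t, d)
  "ttdhthtt" → prefix "ttdhth" already present; 2 new (t, t)
  "ttdhtdd" → prefix "ttdhtd" already present; 1 new (d)
  "ttdhtthhhh" → prefix "ttdht" already present; 5 new (t, h, h, h, h)
  "ttdhthh" → prefix "ttdhth" already present; 1 new (h)
  "hhtt" → prefix "hhtt" already present; 0 new (none)
  "hhdhhthth" → prefix "hhdh" already present; 5 new (h, t, h, t, h)
  "ttdhtt" → prefix "ttdhtt" already present; 0 new (none)
  "hhhddtd" → prefix "hh" already present; 5 new (h, d, d, t, d)
  "hhddh" → prefix "hhd" already present; 2 new (d, h)
  "hht" → prefix "hht" already present; 0 new (none)
Total nodes = 10 + 4 + 1 + 10 + 9 + 5 + 2 + 1 + 5 + 1 + 0 + 5 + 0 + 5 + 2 + 0 = 60

60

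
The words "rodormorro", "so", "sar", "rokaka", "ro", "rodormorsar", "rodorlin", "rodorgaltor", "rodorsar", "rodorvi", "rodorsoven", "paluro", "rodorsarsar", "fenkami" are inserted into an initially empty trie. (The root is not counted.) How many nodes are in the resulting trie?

Trace insertions, counting only characters that open a new branch:
  "rodormorro" → 10 new (r, o, d, o, r, m, o, r, r, o)
  "so" → 2 new (s, o)
  "sar" → prefix "s" already present; 2 new (a, r)
  "rokaka" → prefix "ro" already present; 4 new (k, a, k, a)
  "ro" → prefix "ro" already present; 0 new (none)
  "rodormorsar" → prefix "rodormor" already present; 3 new (s, a, r)
  "rodorlin" → prefix "rodor" already present; 3 new (l, i, n)
  "rodorgaltor" → prefix "rodor" already present; 6 new (g, a, l, t, o, r)
  "rodorsar" → prefix "rodor" already present; 3 new (s, a, r)
  "rodorvi" → prefix "rodor" already present; 2 new (v, i)
  "rodorsoven" → prefix "rodors" already present; 4 new (o, v, e, n)
  "paluro" → 6 new (p, a, l, u, r, o)
  "rodorsarsar" → prefix "rodorsar" already present; 3 new (s, a, r)
  "fenkami" → 7 new (f, e, n, k, a, m, i)
Total nodes = 10 + 2 + 2 + 4 + 0 + 3 + 3 + 6 + 3 + 2 + 4 + 6 + 3 + 7 = 55

55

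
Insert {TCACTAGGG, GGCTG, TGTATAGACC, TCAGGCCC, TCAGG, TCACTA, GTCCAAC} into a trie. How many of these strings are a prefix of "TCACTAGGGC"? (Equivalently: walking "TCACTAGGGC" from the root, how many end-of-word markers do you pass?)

Walk "TCACTAGGGC" from the root; an end-of-word marker is hit whenever a stored word is a prefix of "TCACTAGGGC".
Prefixes of the query that are stored words: "TCACTA", "TCACTAGGG"
Count: 2

2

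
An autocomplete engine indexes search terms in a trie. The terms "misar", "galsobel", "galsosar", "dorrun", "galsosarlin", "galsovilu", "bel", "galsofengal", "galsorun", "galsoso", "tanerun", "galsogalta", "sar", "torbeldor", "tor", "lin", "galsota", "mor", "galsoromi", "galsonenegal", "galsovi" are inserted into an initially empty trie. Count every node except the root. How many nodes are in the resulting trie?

For each word, the new-node count is its length minus the longest prefix already in the trie:
  "misar" → 5 new (m, i, s, a, r)
  "galsobel" → 8 new (g, a, l, s, o, b, e, l)
  "galsosar" → prefix "galso" already present; 3 new (s, a, r)
  "dorrun" → 6 new (d, o, r, r, u, n)
  "galsosarlin" → prefix "galsosar" already present; 3 new (l, i, n)
  "galsovilu" → prefix "galso" already present; 4 new (v, i, l, u)
  "bel" → 3 new (b, e, l)
  "galsofengal" → prefix "galso" already present; 6 new (f, e, n, g, a, l)
  "galsorun" → prefix "galso" already present; 3 new (r, u, n)
  "galsoso" → prefix "galsos" already present; 1 new (o)
  "tanerun" → 7 new (t, a, n, e, r, u, n)
  "galsogalta" → prefix "galso" already present; 5 new (g, a, l, t, a)
  "sar" → 3 new (s, a, r)
  "torbeldor" → prefix "t" already present; 8 new (o, r, b, e, l, d, o, r)
  "tor" → prefix "tor" already present; 0 new (none)
  "lin" → 3 new (l, i, n)
  "galsota" → prefix "galso" already present; 2 new (t, a)
  "mor" → prefix "m" already present; 2 new (o, r)
  "galsoromi" → prefix "galsor" already present; 3 new (o, m, i)
  "galsonenegal" → prefix "galso" already present; 7 new (n, e, n, e, g, a, l)
  "galsovi" → prefix "galsovi" already present; 0 new (none)
Total nodes = 5 + 8 + 3 + 6 + 3 + 4 + 3 + 6 + 3 + 1 + 7 + 5 + 3 + 8 + 0 + 3 + 2 + 2 + 3 + 7 + 0 = 82

82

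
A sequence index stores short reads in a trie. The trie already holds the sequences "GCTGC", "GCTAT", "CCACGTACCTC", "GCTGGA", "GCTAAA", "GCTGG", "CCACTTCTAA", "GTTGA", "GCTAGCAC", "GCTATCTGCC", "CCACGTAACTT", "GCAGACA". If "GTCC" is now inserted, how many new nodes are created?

2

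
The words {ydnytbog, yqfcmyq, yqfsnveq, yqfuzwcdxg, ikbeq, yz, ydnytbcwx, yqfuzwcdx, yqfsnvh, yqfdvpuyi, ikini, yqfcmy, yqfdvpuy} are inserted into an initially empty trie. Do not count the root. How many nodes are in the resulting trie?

45

Count nodes per top-level branch (shared prefixes stored once):
  'i'-branch (ikbeq, ikini): 8 nodes
  'y'-branch (ydnytbcwx, ydnytbog, yqfcmy, yqfcmyq, yqfdvpuy, yqfdvpuyi, yqfsnveq, yqfsnvh, yqfuzwcdx, yqfuzwcdxg, yz): 37 nodes
Sum: 45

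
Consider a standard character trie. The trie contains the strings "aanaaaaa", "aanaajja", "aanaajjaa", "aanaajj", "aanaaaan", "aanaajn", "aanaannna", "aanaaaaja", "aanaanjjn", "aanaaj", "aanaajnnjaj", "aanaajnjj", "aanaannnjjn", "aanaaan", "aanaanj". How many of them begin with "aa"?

Traverse to the node for "aa", then collect every word in that subtree.
Matches: "aanaaaaa", "aanaaaaja", "aanaaaan", "aanaaan", "aanaaj", "aanaajj", "aanaajja", "aanaajjaa", "aanaajn", "aanaajnjj", "aanaajnnjaj", "aanaanj", "aanaanjjn", "aanaannna", "aanaannnjjn"
Count: 15

15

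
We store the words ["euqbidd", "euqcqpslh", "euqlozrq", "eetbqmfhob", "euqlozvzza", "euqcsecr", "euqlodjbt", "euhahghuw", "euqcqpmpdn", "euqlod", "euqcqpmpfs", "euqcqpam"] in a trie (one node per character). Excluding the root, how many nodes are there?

54

For each word, the new-node count is its length minus the longest prefix already in the trie:
  "euqbidd" → 7 new (e, u, q, b, i, d, d)
  "euqcqpslh" → prefix "euq" already present; 6 new (c, q, p, s, l, h)
  "euqlozrq" → prefix "euq" already present; 5 new (l, o, z, r, q)
  "eetbqmfhob" → prefix "e" already present; 9 new (e, t, b, q, m, f, h, o, b)
  "euqlozvzza" → prefix "euqloz" already present; 4 new (v, z, z, a)
  "euqcsecr" → prefix "euqc" already present; 4 new (s, e, c, r)
  "euqlodjbt" → prefix "euqlo" already present; 4 new (d, j, b, t)
  "euhahghuw" → prefix "eu" already present; 7 new (h, a, h, g, h, u, w)
  "euqcqpmpdn" → prefix "euqcqp" already present; 4 new (m, p, d, n)
  "euqlod" → prefix "euqlod" already present; 0 new (none)
  "euqcqpmpfs" → prefix "euqcqpmp" already present; 2 new (f, s)
  "euqcqpam" → prefix "euqcqp" already present; 2 new (a, m)
Total nodes = 7 + 6 + 5 + 9 + 4 + 4 + 4 + 7 + 4 + 0 + 2 + 2 = 54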